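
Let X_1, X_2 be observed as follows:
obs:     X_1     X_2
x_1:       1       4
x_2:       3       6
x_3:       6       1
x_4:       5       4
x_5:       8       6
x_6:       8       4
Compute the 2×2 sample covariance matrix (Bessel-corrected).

Step 1 — column means:
  mean(X_1) = (1 + 3 + 6 + 5 + 8 + 8) / 6 = 31/6 = 5.1667
  mean(X_2) = (4 + 6 + 1 + 4 + 6 + 4) / 6 = 25/6 = 4.1667

Step 2 — sample covariance S[i,j] = (1/(n-1)) · Σ_k (x_{k,i} - mean_i) · (x_{k,j} - mean_j), with n-1 = 5.
  S[X_1,X_1] = ((-4.1667)·(-4.1667) + (-2.1667)·(-2.1667) + (0.8333)·(0.8333) + (-0.1667)·(-0.1667) + (2.8333)·(2.8333) + (2.8333)·(2.8333)) / 5 = 38.8333/5 = 7.7667
  S[X_1,X_2] = ((-4.1667)·(-0.1667) + (-2.1667)·(1.8333) + (0.8333)·(-3.1667) + (-0.1667)·(-0.1667) + (2.8333)·(1.8333) + (2.8333)·(-0.1667)) / 5 = -1.1667/5 = -0.2333
  S[X_2,X_2] = ((-0.1667)·(-0.1667) + (1.8333)·(1.8333) + (-3.1667)·(-3.1667) + (-0.1667)·(-0.1667) + (1.8333)·(1.8333) + (-0.1667)·(-0.1667)) / 5 = 16.8333/5 = 3.3667

S is symmetric (S[j,i] = S[i,j]). Assembling:

S = [[7.7667, -0.2333],
 [-0.2333, 3.3667]]


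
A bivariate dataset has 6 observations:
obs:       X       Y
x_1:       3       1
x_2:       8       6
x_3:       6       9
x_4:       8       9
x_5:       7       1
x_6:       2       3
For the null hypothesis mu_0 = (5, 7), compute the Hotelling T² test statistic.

Step 1 — sample mean vector:
  mean(X) = (3 + 8 + 6 + 8 + 7 + 2) / 6 = 34/6 = 5.6667
  mean(Y) = (1 + 6 + 9 + 9 + 1 + 3) / 6 = 29/6 = 4.8333
  x̄ = (5.6667, 4.8333),  deviation x̄ - mu_0 = (5.6667, 4.8333) - (5, 7) = (0.6667, -2.1667).

Step 2 — sample covariance matrix, S[i,j] = (1/(n-1)) · Σ_k (x_{k,i} - mean_i) · (x_{k,j} - mean_j), divisor n-1 = 5:
  S[X,X] = ((-2.6667)·(-2.6667) + (2.3333)·(2.3333) + (0.3333)·(0.3333) + (2.3333)·(2.3333) + (1.3333)·(1.3333) + (-3.6667)·(-3.6667)) / 5 = 33.3333/5 = 6.6667
  S[X,Y] = ((-2.6667)·(-3.8333) + (2.3333)·(1.1667) + (0.3333)·(4.1667) + (2.3333)·(4.1667) + (1.3333)·(-3.8333) + (-3.6667)·(-1.8333)) / 5 = 25.6667/5 = 5.1333
  S[Y,Y] = ((-3.8333)·(-3.8333) + (1.1667)·(1.1667) + (4.1667)·(4.1667) + (4.1667)·(4.1667) + (-3.8333)·(-3.8333) + (-1.8333)·(-1.8333)) / 5 = 68.8333/5 = 13.7667
  S = [[6.6667, 5.1333],
 [5.1333, 13.7667]].

Step 3 — invert S. det(S) = 6.6667·13.7667 - (5.1333)² = 65.4267.
  S^{-1} = (1/det) · [[d, -b], [-b, a]] = [[0.2104, -0.0785],
 [-0.0785, 0.1019]].

Step 4 — quadratic form (x̄ - mu_0)^T · S^{-1} · (x̄ - mu_0):
  S^{-1} · (x̄ - mu_0) = (0.3103, -0.2731),
  (x̄ - mu_0)^T · [...] = (0.6667)·(0.3103) + (-2.1667)·(-0.2731) = 0.7985.

Step 5 — scale by n: T² = 6 · 0.7985 = 4.7911.

T² ≈ 4.7911


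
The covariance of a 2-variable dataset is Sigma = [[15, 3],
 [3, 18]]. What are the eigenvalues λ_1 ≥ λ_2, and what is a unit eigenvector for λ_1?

Step 1 — characteristic polynomial of 2×2 Sigma:
  det(Sigma - λI) = λ² - trace · λ + det = 0.
  trace = 15 + 18 = 33, det = 15·18 - (3)² = 261.
Step 2 — discriminant:
  Δ = trace² - 4·det = 1089 - 1044 = 45.
Step 3 — eigenvalues:
  λ = (trace ± √Δ)/2 = (33 ± 6.7082)/2,
  λ_1 = 19.8541,  λ_2 = 13.1459.

Step 4 — unit eigenvector for λ_1: solve (Sigma - λ_1 I)v = 0. First row:
  (15 - 19.8541)·v_x + (3)·v_y = 0, i.e. (-4.8541)·v_x + (3)·v_y = 0,
  so v ∝ (b, λ_1 - a) = (3, 4.8541) = u.
  ||u|| = √((3)² + (4.8541)²) = √(32.5623) ≈ 5.7063,
  v_1 = u/||u|| ≈ (0.5257, 0.8507) (||v_1|| = 1).

λ_1 = 19.8541,  λ_2 = 13.1459;  v_1 ≈ (0.5257, 0.8507)


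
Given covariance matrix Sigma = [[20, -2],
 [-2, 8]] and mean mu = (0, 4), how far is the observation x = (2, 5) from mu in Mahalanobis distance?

Step 1 — centre the observation: (x - mu) = (2, 1).

Step 2 — invert Sigma. det(Sigma) = 20·8 - (-2)² = 156.
  Sigma^{-1} = (1/det) · [[d, -b], [-b, a]] = [[0.0513, 0.0128],
 [0.0128, 0.1282]].

Step 3 — form the quadratic (x - mu)^T · Sigma^{-1} · (x - mu):
  Sigma^{-1} · (x - mu) = (0.1154, 0.1538).
  (x - mu)^T · [Sigma^{-1} · (x - mu)] = (2)·(0.1154) + (1)·(0.1538) = 0.3846.

Step 4 — take square root: d = √(0.3846) ≈ 0.6202.

d(x, mu) = √(0.3846) ≈ 0.6202


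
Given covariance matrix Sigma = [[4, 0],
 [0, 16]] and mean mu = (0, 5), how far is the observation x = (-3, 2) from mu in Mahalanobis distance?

Step 1 — centre the observation: (x - mu) = (-3, -3).

Step 2 — invert Sigma. det(Sigma) = 4·16 - (0)² = 64.
  Sigma^{-1} = (1/det) · [[d, -b], [-b, a]] = [[0.25, 0],
 [0, 0.0625]].

Step 3 — form the quadratic (x - mu)^T · Sigma^{-1} · (x - mu):
  Sigma^{-1} · (x - mu) = (-0.75, -0.1875).
  (x - mu)^T · [Sigma^{-1} · (x - mu)] = (-3)·(-0.75) + (-3)·(-0.1875) = 2.8125.

Step 4 — take square root: d = √(2.8125) ≈ 1.6771.

d(x, mu) = √(2.8125) ≈ 1.6771


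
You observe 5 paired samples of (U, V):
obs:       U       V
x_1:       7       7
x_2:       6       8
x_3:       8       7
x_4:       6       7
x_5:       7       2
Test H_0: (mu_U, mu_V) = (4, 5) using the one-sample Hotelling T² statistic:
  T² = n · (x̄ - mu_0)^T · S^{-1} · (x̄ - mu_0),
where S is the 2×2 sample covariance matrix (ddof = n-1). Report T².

Step 1 — sample mean vector:
  mean(U) = (7 + 6 + 8 + 6 + 7) / 5 = 34/5 = 6.8
  mean(V) = (7 + 8 + 7 + 7 + 2) / 5 = 31/5 = 6.2
  x̄ = (6.8, 6.2),  deviation x̄ - mu_0 = (6.8, 6.2) - (4, 5) = (2.8, 1.2).

Step 2 — sample covariance matrix, S[i,j] = (1/(n-1)) · Σ_k (x_{k,i} - mean_i) · (x_{k,j} - mean_j), divisor n-1 = 4:
  S[U,U] = ((0.2)·(0.2) + (-0.8)·(-0.8) + (1.2)·(1.2) + (-0.8)·(-0.8) + (0.2)·(0.2)) / 4 = 2.8/4 = 0.7
  S[U,V] = ((0.2)·(0.8) + (-0.8)·(1.8) + (1.2)·(0.8) + (-0.8)·(0.8) + (0.2)·(-4.2)) / 4 = -1.8/4 = -0.45
  S[V,V] = ((0.8)·(0.8) + (1.8)·(1.8) + (0.8)·(0.8) + (0.8)·(0.8) + (-4.2)·(-4.2)) / 4 = 22.8/4 = 5.7
  S = [[0.7, -0.45],
 [-0.45, 5.7]].

Step 3 — invert S. det(S) = 0.7·5.7 - (-0.45)² = 3.7875.
  S^{-1} = (1/det) · [[d, -b], [-b, a]] = [[1.505, 0.1188],
 [0.1188, 0.1848]].

Step 4 — quadratic form (x̄ - mu_0)^T · S^{-1} · (x̄ - mu_0):
  S^{-1} · (x̄ - mu_0) = (4.3564, 0.5545),
  (x̄ - mu_0)^T · [...] = (2.8)·(4.3564) + (1.2)·(0.5545) = 12.8634.

Step 5 — scale by n: T² = 5 · 12.8634 = 64.3168.

T² ≈ 64.3168


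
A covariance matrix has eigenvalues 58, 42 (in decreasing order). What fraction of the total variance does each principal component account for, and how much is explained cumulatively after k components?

Step 1 — total variance = trace(Sigma) = Σ λ_i = 58 + 42 = 100.

Step 2 — fraction explained by component i = λ_i / Σ λ:
  PC1: 58/100 = 0.58
  PC2: 42/100 = 0.42

Step 3 — cumulative fraction after k components = (λ_1 + ... + λ_k) / Σ λ:
  k = 1: 58/100 = 0.58
  k = 2: (58 + 42)/100 = 100/100 = 1

Summary (fraction, with percent):

explained: PC1 0.58 (58%), PC2 0.42 (42%);  cumulative: 0.58, 1


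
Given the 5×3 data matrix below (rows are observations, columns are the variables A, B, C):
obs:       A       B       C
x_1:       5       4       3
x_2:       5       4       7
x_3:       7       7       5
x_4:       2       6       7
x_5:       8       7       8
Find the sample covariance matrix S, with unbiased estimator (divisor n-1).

Step 1 — column means:
  mean(A) = (5 + 5 + 7 + 2 + 8) / 5 = 27/5 = 5.4
  mean(B) = (4 + 4 + 7 + 6 + 7) / 5 = 28/5 = 5.6
  mean(C) = (3 + 7 + 5 + 7 + 8) / 5 = 30/5 = 6

Step 2 — sample covariance S[i,j] = (1/(n-1)) · Σ_k (x_{k,i} - mean_i) · (x_{k,j} - mean_j), with n-1 = 4.
  S[A,A] = ((-0.4)·(-0.4) + (-0.4)·(-0.4) + (1.6)·(1.6) + (-3.4)·(-3.4) + (2.6)·(2.6)) / 4 = 21.2/4 = 5.3
  S[A,B] = ((-0.4)·(-1.6) + (-0.4)·(-1.6) + (1.6)·(1.4) + (-3.4)·(0.4) + (2.6)·(1.4)) / 4 = 5.8/4 = 1.45
  S[A,C] = ((-0.4)·(-3) + (-0.4)·(1) + (1.6)·(-1) + (-3.4)·(1) + (2.6)·(2)) / 4 = 1/4 = 0.25
  S[B,B] = ((-1.6)·(-1.6) + (-1.6)·(-1.6) + (1.4)·(1.4) + (0.4)·(0.4) + (1.4)·(1.4)) / 4 = 9.2/4 = 2.3
  S[B,C] = ((-1.6)·(-3) + (-1.6)·(1) + (1.4)·(-1) + (0.4)·(1) + (1.4)·(2)) / 4 = 5/4 = 1.25
  S[C,C] = ((-3)·(-3) + (1)·(1) + (-1)·(-1) + (1)·(1) + (2)·(2)) / 4 = 16/4 = 4

S is symmetric (S[j,i] = S[i,j]). Assembling:

S = [[5.3, 1.45, 0.25],
 [1.45, 2.3, 1.25],
 [0.25, 1.25, 4]]


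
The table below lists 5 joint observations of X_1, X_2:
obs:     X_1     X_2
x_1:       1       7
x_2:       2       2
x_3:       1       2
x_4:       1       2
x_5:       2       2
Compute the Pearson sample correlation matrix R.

Step 1 — column means:
  mean(X_1) = (1 + 2 + 1 + 1 + 2) / 5 = 7/5 = 1.4
  mean(X_2) = (7 + 2 + 2 + 2 + 2) / 5 = 15/5 = 3

Step 2 — sample variances and covariances s[i,j] = (1/(n-1)) · Σ_k (x_{k,i} - mean_i) · (x_{k,j} - mean_j), with n-1 = 4:
  s[X_1,X_1] = ((-0.4)·(-0.4) + (0.6)·(0.6) + (-0.4)·(-0.4) + (-0.4)·(-0.4) + (0.6)·(0.6)) / 4 = 1.2/4 = 0.3
  s[X_1,X_2] = ((-0.4)·(4) + (0.6)·(-1) + (-0.4)·(-1) + (-0.4)·(-1) + (0.6)·(-1)) / 4 = -2/4 = -0.5
  s[X_2,X_2] = ((4)·(4) + (-1)·(-1) + (-1)·(-1) + (-1)·(-1) + (-1)·(-1)) / 4 = 20/4 = 5
  Sample standard deviations s_i = √(s[i,i]):
  s(X_1) = √(0.3) = 0.5477
  s(X_2) = √(5) = 2.2361

Step 3 — r_{ij} = s_{ij} / (s_i · s_j):
  r[X_1,X_1] = 1 (diagonal).
  r[X_1,X_2] = -0.5 / (0.5477 · 2.2361) = -0.5 / 1.2247 = -0.4082
  r[X_2,X_2] = 1 (diagonal).

R is symmetric with unit diagonal. Assembling:

R = [[1, -0.4082],
 [-0.4082, 1]]


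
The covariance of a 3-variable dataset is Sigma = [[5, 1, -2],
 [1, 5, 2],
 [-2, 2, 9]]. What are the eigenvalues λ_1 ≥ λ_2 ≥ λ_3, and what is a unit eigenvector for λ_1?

Step 1 — characteristic polynomial p(λ) = det(λI - Sigma) = λ³ - tr·λ² + c_1·λ - det, where tr = trace, c_1 = sum of the principal 2×2 minors, det = det(Sigma):
  tr = 5 + 5 + 9 = 19,
  c_1 = (5·5 - (1)²) + (5·9 - (-2)²) + (5·9 - (2)²) = 24 + 41 + 41 = 106,
  det = 5·(5·9 - (2)²) - (1)·((1)·9 - (2)·(-2)) + (-2)·((1)·(2) - 5·(-2)) = 5·(41) - (1)·(13) + (-2)·(12) = 168.
  So p(λ) = λ³ - 19λ² + 106λ - 168.
Step 2 — look for an integer root (rational root theorem: any rational root is an integer divisor of 168). Testing λ = 6:
  p(6) = 216 - 684 + 636 - 168 = 0  ✓
  Dividing out (λ - 6): p(λ) = (λ - 6)(λ² - 13λ + 28).
Step 3 — remaining eigenvalues from the quadratic λ² - 13λ + 28 = 0:
  Δ = 13² - 4·28 = 169 - 112 = 57,  λ = (13 ± √57)/2 = (13 ± 7.5498)/2 ≈ 10.2749 or 2.7251.
  Sorted: λ_1 = 10.2749,  λ_2 = 6,  λ_3 = 2.7251  (check: sum = 19 = tr ✓).

Step 4 — unit eigenvector for λ_1 ≈ 10.2749: v spans the null space of (Sigma - λ_1 I), whose rows are
  r_1 = (-5.2749, 1, -2),  r_2 = (1, -5.2749, 2),  r_3 = (-2, 2, -1.2749).
  v is orthogonal to every row, so take v ∝ r_1 × r_2 = ((1)·(2) - (-2)·(-5.2749), (-2)·(1) - (-5.2749)·(2), (-5.2749)·(-5.2749) - (1)·(1)) ≈ (-8.5498, 8.5498, 26.8248).
  Rescale (multiply by -1 so the first nonzero entry is positive): u = (8.5498, -8.5498, -26.8248).
  ||u|| = √((8.5498)² + (-8.5498)² + (-26.8248)²) = √(865.7666) ≈ 29.4239,  v_1 = u/||u|| ≈ (0.2906, -0.2906, -0.9117) (||v_1|| = 1).

λ_1 = 10.2749,  λ_2 = 6,  λ_3 = 2.7251;  v_1 ≈ (0.2906, -0.2906, -0.9117)


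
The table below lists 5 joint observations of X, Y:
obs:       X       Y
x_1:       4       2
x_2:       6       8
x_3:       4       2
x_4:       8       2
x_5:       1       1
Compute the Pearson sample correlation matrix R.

Step 1 — column means:
  mean(X) = (4 + 6 + 4 + 8 + 1) / 5 = 23/5 = 4.6
  mean(Y) = (2 + 8 + 2 + 2 + 1) / 5 = 15/5 = 3

Step 2 — sample variances and covariances s[i,j] = (1/(n-1)) · Σ_k (x_{k,i} - mean_i) · (x_{k,j} - mean_j), with n-1 = 4:
  s[X,X] = ((-0.6)·(-0.6) + (1.4)·(1.4) + (-0.6)·(-0.6) + (3.4)·(3.4) + (-3.6)·(-3.6)) / 4 = 27.2/4 = 6.8
  s[X,Y] = ((-0.6)·(-1) + (1.4)·(5) + (-0.6)·(-1) + (3.4)·(-1) + (-3.6)·(-2)) / 4 = 12/4 = 3
  s[Y,Y] = ((-1)·(-1) + (5)·(5) + (-1)·(-1) + (-1)·(-1) + (-2)·(-2)) / 4 = 32/4 = 8
  Sample standard deviations s_i = √(s[i,i]):
  s(X) = √(6.8) = 2.6077
  s(Y) = √(8) = 2.8284

Step 3 — r_{ij} = s_{ij} / (s_i · s_j):
  r[X,X] = 1 (diagonal).
  r[X,Y] = 3 / (2.6077 · 2.8284) = 3 / 7.3756 = 0.4067
  r[Y,Y] = 1 (diagonal).

R is symmetric with unit diagonal. Assembling:

R = [[1, 0.4067],
 [0.4067, 1]]


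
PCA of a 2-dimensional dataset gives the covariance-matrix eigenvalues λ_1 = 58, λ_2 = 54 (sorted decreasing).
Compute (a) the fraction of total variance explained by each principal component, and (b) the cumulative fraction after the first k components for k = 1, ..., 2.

Step 1 — total variance = trace(Sigma) = Σ λ_i = 58 + 54 = 112.

Step 2 — fraction explained by component i = λ_i / Σ λ:
  PC1: 58/112 = 0.5179
  PC2: 54/112 = 0.4821

Step 3 — cumulative fraction after k components = (λ_1 + ... + λ_k) / Σ λ:
  k = 1: 58/112 = 0.5179
  k = 2: (58 + 54)/112 = 112/112 = 1

Summary (fraction, with percent):

explained: PC1 0.5179 (51.79%), PC2 0.4821 (48.21%);  cumulative: 0.5179, 1


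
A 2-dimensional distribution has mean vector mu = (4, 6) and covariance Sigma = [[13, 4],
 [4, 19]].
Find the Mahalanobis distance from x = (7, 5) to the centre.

Step 1 — centre the observation: (x - mu) = (3, -1).

Step 2 — invert Sigma. det(Sigma) = 13·19 - (4)² = 231.
  Sigma^{-1} = (1/det) · [[d, -b], [-b, a]] = [[0.0823, -0.0173],
 [-0.0173, 0.0563]].

Step 3 — form the quadratic (x - mu)^T · Sigma^{-1} · (x - mu):
  Sigma^{-1} · (x - mu) = (0.2641, -0.1082).
  (x - mu)^T · [Sigma^{-1} · (x - mu)] = (3)·(0.2641) + (-1)·(-0.1082) = 0.9004.

Step 4 — take square root: d = √(0.9004) ≈ 0.9489.

d(x, mu) = √(0.9004) ≈ 0.9489


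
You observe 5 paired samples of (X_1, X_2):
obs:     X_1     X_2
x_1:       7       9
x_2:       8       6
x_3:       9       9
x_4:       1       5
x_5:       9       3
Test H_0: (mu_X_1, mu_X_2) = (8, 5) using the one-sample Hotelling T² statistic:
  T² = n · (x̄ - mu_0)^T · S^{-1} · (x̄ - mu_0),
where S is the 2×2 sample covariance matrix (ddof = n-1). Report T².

Step 1 — sample mean vector:
  mean(X_1) = (7 + 8 + 9 + 1 + 9) / 5 = 34/5 = 6.8
  mean(X_2) = (9 + 6 + 9 + 5 + 3) / 5 = 32/5 = 6.4
  x̄ = (6.8, 6.4),  deviation x̄ - mu_0 = (6.8, 6.4) - (8, 5) = (-1.2, 1.4).

Step 2 — sample covariance matrix, S[i,j] = (1/(n-1)) · Σ_k (x_{k,i} - mean_i) · (x_{k,j} - mean_j), divisor n-1 = 4:
  S[X_1,X_1] = ((0.2)·(0.2) + (1.2)·(1.2) + (2.2)·(2.2) + (-5.8)·(-5.8) + (2.2)·(2.2)) / 4 = 44.8/4 = 11.2
  S[X_1,X_2] = ((0.2)·(2.6) + (1.2)·(-0.4) + (2.2)·(2.6) + (-5.8)·(-1.4) + (2.2)·(-3.4)) / 4 = 6.4/4 = 1.6
  S[X_2,X_2] = ((2.6)·(2.6) + (-0.4)·(-0.4) + (2.6)·(2.6) + (-1.4)·(-1.4) + (-3.4)·(-3.4)) / 4 = 27.2/4 = 6.8
  S = [[11.2, 1.6],
 [1.6, 6.8]].

Step 3 — invert S. det(S) = 11.2·6.8 - (1.6)² = 73.6.
  S^{-1} = (1/det) · [[d, -b], [-b, a]] = [[0.0924, -0.0217],
 [-0.0217, 0.1522]].

Step 4 — quadratic form (x̄ - mu_0)^T · S^{-1} · (x̄ - mu_0):
  S^{-1} · (x̄ - mu_0) = (-0.1413, 0.2391),
  (x̄ - mu_0)^T · [...] = (-1.2)·(-0.1413) + (1.4)·(0.2391) = 0.5043.

Step 5 — scale by n: T² = 5 · 0.5043 = 2.5217.

T² ≈ 2.5217


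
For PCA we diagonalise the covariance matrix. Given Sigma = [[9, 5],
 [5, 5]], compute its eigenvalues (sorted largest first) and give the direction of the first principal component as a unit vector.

Step 1 — characteristic polynomial of 2×2 Sigma:
  det(Sigma - λI) = λ² - trace · λ + det = 0.
  trace = 9 + 5 = 14, det = 9·5 - (5)² = 20.
Step 2 — discriminant:
  Δ = trace² - 4·det = 196 - 80 = 116.
Step 3 — eigenvalues:
  λ = (trace ± √Δ)/2 = (14 ± 10.7703)/2,
  λ_1 = 12.3852,  λ_2 = 1.6148.

Step 4 — unit eigenvector for λ_1: solve (Sigma - λ_1 I)v = 0. First row:
  (9 - 12.3852)·v_x + (5)·v_y = 0, i.e. (-3.3852)·v_x + (5)·v_y = 0,
  so v ∝ (b, λ_1 - a) = (5, 3.3852) = u.
  ||u|| = √((5)² + (3.3852)²) = √(36.4593) ≈ 6.0382,
  v_1 = u/||u|| ≈ (0.8281, 0.5606) (||v_1|| = 1).

λ_1 = 12.3852,  λ_2 = 1.6148;  v_1 ≈ (0.8281, 0.5606)


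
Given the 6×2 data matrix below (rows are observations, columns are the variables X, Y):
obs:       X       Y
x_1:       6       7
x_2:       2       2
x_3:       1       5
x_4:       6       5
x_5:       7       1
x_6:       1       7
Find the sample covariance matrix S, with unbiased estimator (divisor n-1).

Step 1 — column means:
  mean(X) = (6 + 2 + 1 + 6 + 7 + 1) / 6 = 23/6 = 3.8333
  mean(Y) = (7 + 2 + 5 + 5 + 1 + 7) / 6 = 27/6 = 4.5

Step 2 — sample covariance S[i,j] = (1/(n-1)) · Σ_k (x_{k,i} - mean_i) · (x_{k,j} - mean_j), with n-1 = 5.
  S[X,X] = ((2.1667)·(2.1667) + (-1.8333)·(-1.8333) + (-2.8333)·(-2.8333) + (2.1667)·(2.1667) + (3.1667)·(3.1667) + (-2.8333)·(-2.8333)) / 5 = 38.8333/5 = 7.7667
  S[X,Y] = ((2.1667)·(2.5) + (-1.8333)·(-2.5) + (-2.8333)·(0.5) + (2.1667)·(0.5) + (3.1667)·(-3.5) + (-2.8333)·(2.5)) / 5 = -8.5/5 = -1.7
  S[Y,Y] = ((2.5)·(2.5) + (-2.5)·(-2.5) + (0.5)·(0.5) + (0.5)·(0.5) + (-3.5)·(-3.5) + (2.5)·(2.5)) / 5 = 31.5/5 = 6.3

S is symmetric (S[j,i] = S[i,j]). Assembling:

S = [[7.7667, -1.7],
 [-1.7, 6.3]]


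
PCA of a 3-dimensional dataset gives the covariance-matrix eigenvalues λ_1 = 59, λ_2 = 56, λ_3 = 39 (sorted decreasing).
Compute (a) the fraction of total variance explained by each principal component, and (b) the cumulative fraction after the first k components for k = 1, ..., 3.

Step 1 — total variance = trace(Sigma) = Σ λ_i = 59 + 56 + 39 = 154.

Step 2 — fraction explained by component i = λ_i / Σ λ:
  PC1: 59/154 = 0.3831
  PC2: 56/154 = 0.3636
  PC3: 39/154 = 0.2532

Step 3 — cumulative fraction after k components = (λ_1 + ... + λ_k) / Σ λ:
  k = 1: 59/154 = 0.3831
  k = 2: (59 + 56)/154 = 115/154 = 0.7468
  k = 3: (59 + 56 + 39)/154 = 154/154 = 1

Summary (fraction, with percent):

explained: PC1 0.3831 (38.31%), PC2 0.3636 (36.36%), PC3 0.2532 (25.32%);  cumulative: 0.3831, 0.7468, 1


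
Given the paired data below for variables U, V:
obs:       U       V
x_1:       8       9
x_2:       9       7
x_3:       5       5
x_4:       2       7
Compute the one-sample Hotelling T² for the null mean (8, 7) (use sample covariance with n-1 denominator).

Step 1 — sample mean vector:
  mean(U) = (8 + 9 + 5 + 2) / 4 = 24/4 = 6
  mean(V) = (9 + 7 + 5 + 7) / 4 = 28/4 = 7
  x̄ = (6, 7),  deviation x̄ - mu_0 = (6, 7) - (8, 7) = (-2, 0).

Step 2 — sample covariance matrix, S[i,j] = (1/(n-1)) · Σ_k (x_{k,i} - mean_i) · (x_{k,j} - mean_j), divisor n-1 = 3:
  S[U,U] = ((2)·(2) + (3)·(3) + (-1)·(-1) + (-4)·(-4)) / 3 = 30/3 = 10
  S[U,V] = ((2)·(2) + (3)·(0) + (-1)·(-2) + (-4)·(0)) / 3 = 6/3 = 2
  S[V,V] = ((2)·(2) + (0)·(0) + (-2)·(-2) + (0)·(0)) / 3 = 8/3 = 2.6667
  S = [[10, 2],
 [2, 2.6667]].

Step 3 — invert S. det(S) = 10·2.6667 - (2)² = 22.6667.
  S^{-1} = (1/det) · [[d, -b], [-b, a]] = [[0.1176, -0.0882],
 [-0.0882, 0.4412]].

Step 4 — quadratic form (x̄ - mu_0)^T · S^{-1} · (x̄ - mu_0):
  S^{-1} · (x̄ - mu_0) = (-0.2353, 0.1765),
  (x̄ - mu_0)^T · [...] = (-2)·(-0.2353) + (0)·(0.1765) = 0.4706.

Step 5 — scale by n: T² = 4 · 0.4706 = 1.8824.

T² ≈ 1.8824


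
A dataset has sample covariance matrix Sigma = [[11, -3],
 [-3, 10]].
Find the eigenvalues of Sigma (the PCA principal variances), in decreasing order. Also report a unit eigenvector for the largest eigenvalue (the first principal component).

Step 1 — characteristic polynomial of 2×2 Sigma:
  det(Sigma - λI) = λ² - trace · λ + det = 0.
  trace = 11 + 10 = 21, det = 11·10 - (-3)² = 101.
Step 2 — discriminant:
  Δ = trace² - 4·det = 441 - 404 = 37.
Step 3 — eigenvalues:
  λ = (trace ± √Δ)/2 = (21 ± 6.0828)/2,
  λ_1 = 13.5414,  λ_2 = 7.4586.

Step 4 — unit eigenvector for λ_1: solve (Sigma - λ_1 I)v = 0. First row:
  (11 - 13.5414)·v_x + (-3)·v_y = 0, i.e. (-2.5414)·v_x + (-3)·v_y = 0,
  so v ∝ (b, λ_1 - a) = (-3, 2.5414); multiply by -1 so the first entry is positive: u = (3, -2.5414).
  ||u|| = √((3)² + (-2.5414)²) = √(15.4586) ≈ 3.9317,
  v_1 = u/||u|| ≈ (0.763, -0.6464) (||v_1|| = 1).

λ_1 = 13.5414,  λ_2 = 7.4586;  v_1 ≈ (0.763, -0.6464)


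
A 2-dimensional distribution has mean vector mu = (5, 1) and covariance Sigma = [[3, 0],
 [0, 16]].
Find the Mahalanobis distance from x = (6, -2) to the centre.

Step 1 — centre the observation: (x - mu) = (1, -3).

Step 2 — invert Sigma. det(Sigma) = 3·16 - (0)² = 48.
  Sigma^{-1} = (1/det) · [[d, -b], [-b, a]] = [[0.3333, 0],
 [0, 0.0625]].

Step 3 — form the quadratic (x - mu)^T · Sigma^{-1} · (x - mu):
  Sigma^{-1} · (x - mu) = (0.3333, -0.1875).
  (x - mu)^T · [Sigma^{-1} · (x - mu)] = (1)·(0.3333) + (-3)·(-0.1875) = 0.8958.

Step 4 — take square root: d = √(0.8958) ≈ 0.9465.

d(x, mu) = √(0.8958) ≈ 0.9465


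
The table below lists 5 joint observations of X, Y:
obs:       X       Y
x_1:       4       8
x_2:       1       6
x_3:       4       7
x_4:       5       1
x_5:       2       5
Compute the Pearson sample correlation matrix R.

Step 1 — column means:
  mean(X) = (4 + 1 + 4 + 5 + 2) / 5 = 16/5 = 3.2
  mean(Y) = (8 + 6 + 7 + 1 + 5) / 5 = 27/5 = 5.4

Step 2 — sample variances and covariances s[i,j] = (1/(n-1)) · Σ_k (x_{k,i} - mean_i) · (x_{k,j} - mean_j), with n-1 = 4:
  s[X,X] = ((0.8)·(0.8) + (-2.2)·(-2.2) + (0.8)·(0.8) + (1.8)·(1.8) + (-1.2)·(-1.2)) / 4 = 10.8/4 = 2.7
  s[X,Y] = ((0.8)·(2.6) + (-2.2)·(0.6) + (0.8)·(1.6) + (1.8)·(-4.4) + (-1.2)·(-0.4)) / 4 = -5.4/4 = -1.35
  s[Y,Y] = ((2.6)·(2.6) + (0.6)·(0.6) + (1.6)·(1.6) + (-4.4)·(-4.4) + (-0.4)·(-0.4)) / 4 = 29.2/4 = 7.3
  Sample standard deviations s_i = √(s[i,i]):
  s(X) = √(2.7) = 1.6432
  s(Y) = √(7.3) = 2.7019

Step 3 — r_{ij} = s_{ij} / (s_i · s_j):
  r[X,X] = 1 (diagonal).
  r[X,Y] = -1.35 / (1.6432 · 2.7019) = -1.35 / 4.4396 = -0.3041
  r[Y,Y] = 1 (diagonal).

R is symmetric with unit diagonal. Assembling:

R = [[1, -0.3041],
 [-0.3041, 1]]


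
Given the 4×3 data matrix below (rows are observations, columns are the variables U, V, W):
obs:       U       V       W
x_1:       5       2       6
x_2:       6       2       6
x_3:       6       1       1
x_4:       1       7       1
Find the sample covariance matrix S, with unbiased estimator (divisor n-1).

Step 1 — column means:
  mean(U) = (5 + 6 + 6 + 1) / 4 = 18/4 = 4.5
  mean(V) = (2 + 2 + 1 + 7) / 4 = 12/4 = 3
  mean(W) = (6 + 6 + 1 + 1) / 4 = 14/4 = 3.5

Step 2 — sample covariance S[i,j] = (1/(n-1)) · Σ_k (x_{k,i} - mean_i) · (x_{k,j} - mean_j), with n-1 = 3.
  S[U,U] = ((0.5)·(0.5) + (1.5)·(1.5) + (1.5)·(1.5) + (-3.5)·(-3.5)) / 3 = 17/3 = 5.6667
  S[U,V] = ((0.5)·(-1) + (1.5)·(-1) + (1.5)·(-2) + (-3.5)·(4)) / 3 = -19/3 = -6.3333
  S[U,W] = ((0.5)·(2.5) + (1.5)·(2.5) + (1.5)·(-2.5) + (-3.5)·(-2.5)) / 3 = 10/3 = 3.3333
  S[V,V] = ((-1)·(-1) + (-1)·(-1) + (-2)·(-2) + (4)·(4)) / 3 = 22/3 = 7.3333
  S[V,W] = ((-1)·(2.5) + (-1)·(2.5) + (-2)·(-2.5) + (4)·(-2.5)) / 3 = -10/3 = -3.3333
  S[W,W] = ((2.5)·(2.5) + (2.5)·(2.5) + (-2.5)·(-2.5) + (-2.5)·(-2.5)) / 3 = 25/3 = 8.3333

S is symmetric (S[j,i] = S[i,j]). Assembling:

S = [[5.6667, -6.3333, 3.3333],
 [-6.3333, 7.3333, -3.3333],
 [3.3333, -3.3333, 8.3333]]


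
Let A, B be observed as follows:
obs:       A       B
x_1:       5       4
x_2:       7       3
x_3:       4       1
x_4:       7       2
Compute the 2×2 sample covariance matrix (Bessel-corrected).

Step 1 — column means:
  mean(A) = (5 + 7 + 4 + 7) / 4 = 23/4 = 5.75
  mean(B) = (4 + 3 + 1 + 2) / 4 = 10/4 = 2.5

Step 2 — sample covariance S[i,j] = (1/(n-1)) · Σ_k (x_{k,i} - mean_i) · (x_{k,j} - mean_j), with n-1 = 3.
  S[A,A] = ((-0.75)·(-0.75) + (1.25)·(1.25) + (-1.75)·(-1.75) + (1.25)·(1.25)) / 3 = 6.75/3 = 2.25
  S[A,B] = ((-0.75)·(1.5) + (1.25)·(0.5) + (-1.75)·(-1.5) + (1.25)·(-0.5)) / 3 = 1.5/3 = 0.5
  S[B,B] = ((1.5)·(1.5) + (0.5)·(0.5) + (-1.5)·(-1.5) + (-0.5)·(-0.5)) / 3 = 5/3 = 1.6667

S is symmetric (S[j,i] = S[i,j]). Assembling:

S = [[2.25, 0.5],
 [0.5, 1.6667]]


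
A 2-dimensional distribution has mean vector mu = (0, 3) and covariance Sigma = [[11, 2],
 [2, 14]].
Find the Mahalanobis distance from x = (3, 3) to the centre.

Step 1 — centre the observation: (x - mu) = (3, 0).

Step 2 — invert Sigma. det(Sigma) = 11·14 - (2)² = 150.
  Sigma^{-1} = (1/det) · [[d, -b], [-b, a]] = [[0.0933, -0.0133],
 [-0.0133, 0.0733]].

Step 3 — form the quadratic (x - mu)^T · Sigma^{-1} · (x - mu):
  Sigma^{-1} · (x - mu) = (0.28, -0.04).
  (x - mu)^T · [Sigma^{-1} · (x - mu)] = (3)·(0.28) + (0)·(-0.04) = 0.84.

Step 4 — take square root: d = √(0.84) ≈ 0.9165.

d(x, mu) = √(0.84) ≈ 0.9165


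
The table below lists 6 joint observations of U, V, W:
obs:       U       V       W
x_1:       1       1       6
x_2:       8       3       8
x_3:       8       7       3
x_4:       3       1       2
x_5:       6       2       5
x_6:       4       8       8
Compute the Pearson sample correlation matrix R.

Step 1 — column means:
  mean(U) = (1 + 8 + 8 + 3 + 6 + 4) / 6 = 30/6 = 5
  mean(V) = (1 + 3 + 7 + 1 + 2 + 8) / 6 = 22/6 = 3.6667
  mean(W) = (6 + 8 + 3 + 2 + 5 + 8) / 6 = 32/6 = 5.3333

Step 2 — sample variances and covariances s[i,j] = (1/(n-1)) · Σ_k (x_{k,i} - mean_i) · (x_{k,j} - mean_j), with n-1 = 5:
  s[U,U] = ((-4)·(-4) + (3)·(3) + (3)·(3) + (-2)·(-2) + (1)·(1) + (-1)·(-1)) / 5 = 40/5 = 8
  s[U,V] = ((-4)·(-2.6667) + (3)·(-0.6667) + (3)·(3.3333) + (-2)·(-2.6667) + (1)·(-1.6667) + (-1)·(4.3333)) / 5 = 18/5 = 3.6
  s[U,W] = ((-4)·(0.6667) + (3)·(2.6667) + (3)·(-2.3333) + (-2)·(-3.3333) + (1)·(-0.3333) + (-1)·(2.6667)) / 5 = 2/5 = 0.4
  s[V,V] = ((-2.6667)·(-2.6667) + (-0.6667)·(-0.6667) + (3.3333)·(3.3333) + (-2.6667)·(-2.6667) + (-1.6667)·(-1.6667) + (4.3333)·(4.3333)) / 5 = 47.3333/5 = 9.4667
  s[V,W] = ((-2.6667)·(0.6667) + (-0.6667)·(2.6667) + (3.3333)·(-2.3333) + (-2.6667)·(-3.3333) + (-1.6667)·(-0.3333) + (4.3333)·(2.6667)) / 5 = 9.6667/5 = 1.9333
  s[W,W] = ((0.6667)·(0.6667) + (2.6667)·(2.6667) + (-2.3333)·(-2.3333) + (-3.3333)·(-3.3333) + (-0.3333)·(-0.3333) + (2.6667)·(2.6667)) / 5 = 31.3333/5 = 6.2667
  Sample standard deviations s_i = √(s[i,i]):
  s(U) = √(8) = 2.8284
  s(V) = √(9.4667) = 3.0768
  s(W) = √(6.2667) = 2.5033

Step 3 — r_{ij} = s_{ij} / (s_i · s_j):
  r[U,U] = 1 (diagonal).
  r[U,V] = 3.6 / (2.8284 · 3.0768) = 3.6 / 8.7025 = 0.4137
  r[U,W] = 0.4 / (2.8284 · 2.5033) = 0.4 / 7.0805 = 0.0565
  r[V,V] = 1 (diagonal).
  r[V,W] = 1.9333 / (3.0768 · 2.5033) = 1.9333 / 7.7022 = 0.251
  r[W,W] = 1 (diagonal).

R is symmetric with unit diagonal. Assembling:

R = [[1, 0.4137, 0.0565],
 [0.4137, 1, 0.251],
 [0.0565, 0.251, 1]]


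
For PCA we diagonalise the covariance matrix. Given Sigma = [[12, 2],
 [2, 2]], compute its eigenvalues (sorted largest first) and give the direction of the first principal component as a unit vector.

Step 1 — characteristic polynomial of 2×2 Sigma:
  det(Sigma - λI) = λ² - trace · λ + det = 0.
  trace = 12 + 2 = 14, det = 12·2 - (2)² = 20.
Step 2 — discriminant:
  Δ = trace² - 4·det = 196 - 80 = 116.
Step 3 — eigenvalues:
  λ = (trace ± √Δ)/2 = (14 ± 10.7703)/2,
  λ_1 = 12.3852,  λ_2 = 1.6148.

Step 4 — unit eigenvector for λ_1: solve (Sigma - λ_1 I)v = 0. First row:
  (12 - 12.3852)·v_x + (2)·v_y = 0, i.e. (-0.3852)·v_x + (2)·v_y = 0,
  so v ∝ (b, λ_1 - a) = (2, 0.3852) = u.
  ||u|| = √((2)² + (0.3852)²) = √(4.1484) ≈ 2.0368,
  v_1 = u/||u|| ≈ (0.982, 0.1891) (||v_1|| = 1).

λ_1 = 12.3852,  λ_2 = 1.6148;  v_1 ≈ (0.982, 0.1891)


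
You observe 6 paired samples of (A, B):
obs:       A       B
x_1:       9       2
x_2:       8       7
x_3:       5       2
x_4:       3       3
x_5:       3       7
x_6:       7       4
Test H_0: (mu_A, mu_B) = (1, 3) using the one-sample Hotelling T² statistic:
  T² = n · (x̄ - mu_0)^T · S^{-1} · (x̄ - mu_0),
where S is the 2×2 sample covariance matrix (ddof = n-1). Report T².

Step 1 — sample mean vector:
  mean(A) = (9 + 8 + 5 + 3 + 3 + 7) / 6 = 35/6 = 5.8333
  mean(B) = (2 + 7 + 2 + 3 + 7 + 4) / 6 = 25/6 = 4.1667
  x̄ = (5.8333, 4.1667),  deviation x̄ - mu_0 = (5.8333, 4.1667) - (1, 3) = (4.8333, 1.1667).

Step 2 — sample covariance matrix, S[i,j] = (1/(n-1)) · Σ_k (x_{k,i} - mean_i) · (x_{k,j} - mean_j), divisor n-1 = 5:
  S[A,A] = ((3.1667)·(3.1667) + (2.1667)·(2.1667) + (-0.8333)·(-0.8333) + (-2.8333)·(-2.8333) + (-2.8333)·(-2.8333) + (1.1667)·(1.1667)) / 5 = 32.8333/5 = 6.5667
  S[A,B] = ((3.1667)·(-2.1667) + (2.1667)·(2.8333) + (-0.8333)·(-2.1667) + (-2.8333)·(-1.1667) + (-2.8333)·(2.8333) + (1.1667)·(-0.1667)) / 5 = -3.8333/5 = -0.7667
  S[B,B] = ((-2.1667)·(-2.1667) + (2.8333)·(2.8333) + (-2.1667)·(-2.1667) + (-1.1667)·(-1.1667) + (2.8333)·(2.8333) + (-0.1667)·(-0.1667)) / 5 = 26.8333/5 = 5.3667
  S = [[6.5667, -0.7667],
 [-0.7667, 5.3667]].

Step 3 — invert S. det(S) = 6.5667·5.3667 - (-0.7667)² = 34.6533.
  S^{-1} = (1/det) · [[d, -b], [-b, a]] = [[0.1549, 0.0221],
 [0.0221, 0.1895]].

Step 4 — quadratic form (x̄ - mu_0)^T · S^{-1} · (x̄ - mu_0):
  S^{-1} · (x̄ - mu_0) = (0.7743, 0.328),
  (x̄ - mu_0)^T · [...] = (4.8333)·(0.7743) + (1.1667)·(0.328) = 4.1253.

Step 5 — scale by n: T² = 6 · 4.1253 = 24.7518.

T² ≈ 24.7518


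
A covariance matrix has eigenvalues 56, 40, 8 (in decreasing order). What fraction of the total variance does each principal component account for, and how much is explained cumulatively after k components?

Step 1 — total variance = trace(Sigma) = Σ λ_i = 56 + 40 + 8 = 104.

Step 2 — fraction explained by component i = λ_i / Σ λ:
  PC1: 56/104 = 0.5385
  PC2: 40/104 = 0.3846
  PC3: 8/104 = 0.0769

Step 3 — cumulative fraction after k components = (λ_1 + ... + λ_k) / Σ λ:
  k = 1: 56/104 = 0.5385
  k = 2: (56 + 40)/104 = 96/104 = 0.9231
  k = 3: (56 + 40 + 8)/104 = 104/104 = 1

Summary (fraction, with percent):

explained: PC1 0.5385 (53.85%), PC2 0.3846 (38.46%), PC3 0.0769 (7.69%);  cumulative: 0.5385, 0.9231, 1


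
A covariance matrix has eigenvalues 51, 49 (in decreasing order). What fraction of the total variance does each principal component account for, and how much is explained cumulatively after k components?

Step 1 — total variance = trace(Sigma) = Σ λ_i = 51 + 49 = 100.

Step 2 — fraction explained by component i = λ_i / Σ λ:
  PC1: 51/100 = 0.51
  PC2: 49/100 = 0.49

Step 3 — cumulative fraction after k components = (λ_1 + ... + λ_k) / Σ λ:
  k = 1: 51/100 = 0.51
  k = 2: (51 + 49)/100 = 100/100 = 1

Summary (fraction, with percent):

explained: PC1 0.51 (51%), PC2 0.49 (49%);  cumulative: 0.51, 1


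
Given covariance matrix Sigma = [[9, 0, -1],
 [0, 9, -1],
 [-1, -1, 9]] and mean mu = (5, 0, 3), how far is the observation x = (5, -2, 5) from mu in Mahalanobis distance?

Step 1 — centre the observation: (x - mu) = (0, -2, 2).

Step 2 — invert Sigma (cofactor / det for 3×3, or solve directly):
  Sigma^{-1} = [[0.1125, 0.0014, 0.0127],
 [0.0014, 0.1125, 0.0127],
 [0.0127, 0.0127, 0.1139]].

Step 3 — form the quadratic (x - mu)^T · Sigma^{-1} · (x - mu):
  Sigma^{-1} · (x - mu) = (0.0225, -0.1997, 0.2025).
  (x - mu)^T · [Sigma^{-1} · (x - mu)] = (0)·(0.0225) + (-2)·(-0.1997) + (2)·(0.2025) = 0.8045.

Step 4 — take square root: d = √(0.8045) ≈ 0.8969.

d(x, mu) = √(0.8045) ≈ 0.8969


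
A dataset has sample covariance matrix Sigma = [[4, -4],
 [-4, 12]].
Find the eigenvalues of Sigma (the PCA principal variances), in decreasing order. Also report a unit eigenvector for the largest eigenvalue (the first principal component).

Step 1 — characteristic polynomial of 2×2 Sigma:
  det(Sigma - λI) = λ² - trace · λ + det = 0.
  trace = 4 + 12 = 16, det = 4·12 - (-4)² = 32.
Step 2 — discriminant:
  Δ = trace² - 4·det = 256 - 128 = 128.
Step 3 — eigenvalues:
  λ = (trace ± √Δ)/2 = (16 ± 11.3137)/2,
  λ_1 = 13.6569,  λ_2 = 2.3431.

Step 4 — unit eigenvector for λ_1: solve (Sigma - λ_1 I)v = 0. First row:
  (4 - 13.6569)·v_x + (-4)·v_y = 0, i.e. (-9.6569)·v_x + (-4)·v_y = 0,
  so v ∝ (b, λ_1 - a) = (-4, 9.6569); multiply by -1 so the first entry is positive: u = (4, -9.6569).
  ||u|| = √((4)² + (-9.6569)²) = √(109.2548) ≈ 10.4525,
  v_1 = u/||u|| ≈ (0.3827, -0.9239) (||v_1|| = 1).

λ_1 = 13.6569,  λ_2 = 2.3431;  v_1 ≈ (0.3827, -0.9239)


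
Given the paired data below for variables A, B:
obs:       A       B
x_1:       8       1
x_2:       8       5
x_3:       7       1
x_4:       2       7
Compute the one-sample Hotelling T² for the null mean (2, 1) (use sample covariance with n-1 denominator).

Step 1 — sample mean vector:
  mean(A) = (8 + 8 + 7 + 2) / 4 = 25/4 = 6.25
  mean(B) = (1 + 5 + 1 + 7) / 4 = 14/4 = 3.5
  x̄ = (6.25, 3.5),  deviation x̄ - mu_0 = (6.25, 3.5) - (2, 1) = (4.25, 2.5).

Step 2 — sample covariance matrix, S[i,j] = (1/(n-1)) · Σ_k (x_{k,i} - mean_i) · (x_{k,j} - mean_j), divisor n-1 = 3:
  S[A,A] = ((1.75)·(1.75) + (1.75)·(1.75) + (0.75)·(0.75) + (-4.25)·(-4.25)) / 3 = 24.75/3 = 8.25
  S[A,B] = ((1.75)·(-2.5) + (1.75)·(1.5) + (0.75)·(-2.5) + (-4.25)·(3.5)) / 3 = -18.5/3 = -6.1667
  S[B,B] = ((-2.5)·(-2.5) + (1.5)·(1.5) + (-2.5)·(-2.5) + (3.5)·(3.5)) / 3 = 27/3 = 9
  S = [[8.25, -6.1667],
 [-6.1667, 9]].

Step 3 — invert S. det(S) = 8.25·9 - (-6.1667)² = 36.2222.
  S^{-1} = (1/det) · [[d, -b], [-b, a]] = [[0.2485, 0.1702],
 [0.1702, 0.2278]].

Step 4 — quadratic form (x̄ - mu_0)^T · S^{-1} · (x̄ - mu_0):
  S^{-1} · (x̄ - mu_0) = (1.4816, 1.2929),
  (x̄ - mu_0)^T · [...] = (4.25)·(1.4816) + (2.5)·(1.2929) = 9.5291.

Step 5 — scale by n: T² = 4 · 9.5291 = 38.1166.

T² ≈ 38.1166


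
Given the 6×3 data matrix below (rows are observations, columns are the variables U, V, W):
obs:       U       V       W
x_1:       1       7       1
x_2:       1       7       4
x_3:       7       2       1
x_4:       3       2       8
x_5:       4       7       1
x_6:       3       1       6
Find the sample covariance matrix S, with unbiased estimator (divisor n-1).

Step 1 — column means:
  mean(U) = (1 + 1 + 7 + 3 + 4 + 3) / 6 = 19/6 = 3.1667
  mean(V) = (7 + 7 + 2 + 2 + 7 + 1) / 6 = 26/6 = 4.3333
  mean(W) = (1 + 4 + 1 + 8 + 1 + 6) / 6 = 21/6 = 3.5

Step 2 — sample covariance S[i,j] = (1/(n-1)) · Σ_k (x_{k,i} - mean_i) · (x_{k,j} - mean_j), with n-1 = 5.
  S[U,U] = ((-2.1667)·(-2.1667) + (-2.1667)·(-2.1667) + (3.8333)·(3.8333) + (-0.1667)·(-0.1667) + (0.8333)·(0.8333) + (-0.1667)·(-0.1667)) / 5 = 24.8333/5 = 4.9667
  S[U,V] = ((-2.1667)·(2.6667) + (-2.1667)·(2.6667) + (3.8333)·(-2.3333) + (-0.1667)·(-2.3333) + (0.8333)·(2.6667) + (-0.1667)·(-3.3333)) / 5 = -17.3333/5 = -3.4667
  S[U,W] = ((-2.1667)·(-2.5) + (-2.1667)·(0.5) + (3.8333)·(-2.5) + (-0.1667)·(4.5) + (0.8333)·(-2.5) + (-0.1667)·(2.5)) / 5 = -8.5/5 = -1.7
  S[V,V] = ((2.6667)·(2.6667) + (2.6667)·(2.6667) + (-2.3333)·(-2.3333) + (-2.3333)·(-2.3333) + (2.6667)·(2.6667) + (-3.3333)·(-3.3333)) / 5 = 43.3333/5 = 8.6667
  S[V,W] = ((2.6667)·(-2.5) + (2.6667)·(0.5) + (-2.3333)·(-2.5) + (-2.3333)·(4.5) + (2.6667)·(-2.5) + (-3.3333)·(2.5)) / 5 = -25/5 = -5
  S[W,W] = ((-2.5)·(-2.5) + (0.5)·(0.5) + (-2.5)·(-2.5) + (4.5)·(4.5) + (-2.5)·(-2.5) + (2.5)·(2.5)) / 5 = 45.5/5 = 9.1

S is symmetric (S[j,i] = S[i,j]). Assembling:

S = [[4.9667, -3.4667, -1.7],
 [-3.4667, 8.6667, -5],
 [-1.7, -5, 9.1]]


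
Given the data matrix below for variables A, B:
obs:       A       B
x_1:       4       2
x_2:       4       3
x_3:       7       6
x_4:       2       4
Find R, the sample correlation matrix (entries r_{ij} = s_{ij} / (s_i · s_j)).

Step 1 — column means:
  mean(A) = (4 + 4 + 7 + 2) / 4 = 17/4 = 4.25
  mean(B) = (2 + 3 + 6 + 4) / 4 = 15/4 = 3.75

Step 2 — sample variances and covariances s[i,j] = (1/(n-1)) · Σ_k (x_{k,i} - mean_i) · (x_{k,j} - mean_j), with n-1 = 3:
  s[A,A] = ((-0.25)·(-0.25) + (-0.25)·(-0.25) + (2.75)·(2.75) + (-2.25)·(-2.25)) / 3 = 12.75/3 = 4.25
  s[A,B] = ((-0.25)·(-1.75) + (-0.25)·(-0.75) + (2.75)·(2.25) + (-2.25)·(0.25)) / 3 = 6.25/3 = 2.0833
  s[B,B] = ((-1.75)·(-1.75) + (-0.75)·(-0.75) + (2.25)·(2.25) + (0.25)·(0.25)) / 3 = 8.75/3 = 2.9167
  Sample standard deviations s_i = √(s[i,i]):
  s(A) = √(4.25) = 2.0616
  s(B) = √(2.9167) = 1.7078

Step 3 — r_{ij} = s_{ij} / (s_i · s_j):
  r[A,A] = 1 (diagonal).
  r[A,B] = 2.0833 / (2.0616 · 1.7078) = 2.0833 / 3.5208 = 0.5917
  r[B,B] = 1 (diagonal).

R is symmetric with unit diagonal. Assembling:

R = [[1, 0.5917],
 [0.5917, 1]]


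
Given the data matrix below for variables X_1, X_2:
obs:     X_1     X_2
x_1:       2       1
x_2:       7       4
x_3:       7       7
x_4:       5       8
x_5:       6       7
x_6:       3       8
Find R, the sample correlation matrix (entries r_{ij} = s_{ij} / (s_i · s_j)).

Step 1 — column means:
  mean(X_1) = (2 + 7 + 7 + 5 + 6 + 3) / 6 = 30/6 = 5
  mean(X_2) = (1 + 4 + 7 + 8 + 7 + 8) / 6 = 35/6 = 5.8333

Step 2 — sample variances and covariances s[i,j] = (1/(n-1)) · Σ_k (x_{k,i} - mean_i) · (x_{k,j} - mean_j), with n-1 = 5:
  s[X_1,X_1] = ((-3)·(-3) + (2)·(2) + (2)·(2) + (0)·(0) + (1)·(1) + (-2)·(-2)) / 5 = 22/5 = 4.4
  s[X_1,X_2] = ((-3)·(-4.8333) + (2)·(-1.8333) + (2)·(1.1667) + (0)·(2.1667) + (1)·(1.1667) + (-2)·(2.1667)) / 5 = 10/5 = 2
  s[X_2,X_2] = ((-4.8333)·(-4.8333) + (-1.8333)·(-1.8333) + (1.1667)·(1.1667) + (2.1667)·(2.1667) + (1.1667)·(1.1667) + (2.1667)·(2.1667)) / 5 = 38.8333/5 = 7.7667
  Sample standard deviations s_i = √(s[i,i]):
  s(X_1) = √(4.4) = 2.0976
  s(X_2) = √(7.7667) = 2.7869

Step 3 — r_{ij} = s_{ij} / (s_i · s_j):
  r[X_1,X_1] = 1 (diagonal).
  r[X_1,X_2] = 2 / (2.0976 · 2.7869) = 2 / 5.8458 = 0.3421
  r[X_2,X_2] = 1 (diagonal).

R is symmetric with unit diagonal. Assembling:

R = [[1, 0.3421],
 [0.3421, 1]]


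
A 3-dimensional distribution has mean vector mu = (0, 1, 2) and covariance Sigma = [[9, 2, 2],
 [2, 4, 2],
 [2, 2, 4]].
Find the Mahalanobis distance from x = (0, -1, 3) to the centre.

Step 1 — centre the observation: (x - mu) = (0, -2, 1).

Step 2 — invert Sigma (cofactor / det for 3×3, or solve directly):
  Sigma^{-1} = [[0.1304, -0.0435, -0.0435],
 [-0.0435, 0.3478, -0.1522],
 [-0.0435, -0.1522, 0.3478]].

Step 3 — form the quadratic (x - mu)^T · Sigma^{-1} · (x - mu):
  Sigma^{-1} · (x - mu) = (0.0435, -0.8478, 0.6522).
  (x - mu)^T · [Sigma^{-1} · (x - mu)] = (0)·(0.0435) + (-2)·(-0.8478) + (1)·(0.6522) = 2.3478.

Step 4 — take square root: d = √(2.3478) ≈ 1.5323.

d(x, mu) = √(2.3478) ≈ 1.5323


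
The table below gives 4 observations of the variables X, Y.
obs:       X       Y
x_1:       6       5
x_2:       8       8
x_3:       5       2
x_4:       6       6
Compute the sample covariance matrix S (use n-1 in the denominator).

Step 1 — column means:
  mean(X) = (6 + 8 + 5 + 6) / 4 = 25/4 = 6.25
  mean(Y) = (5 + 8 + 2 + 6) / 4 = 21/4 = 5.25

Step 2 — sample covariance S[i,j] = (1/(n-1)) · Σ_k (x_{k,i} - mean_i) · (x_{k,j} - mean_j), with n-1 = 3.
  S[X,X] = ((-0.25)·(-0.25) + (1.75)·(1.75) + (-1.25)·(-1.25) + (-0.25)·(-0.25)) / 3 = 4.75/3 = 1.5833
  S[X,Y] = ((-0.25)·(-0.25) + (1.75)·(2.75) + (-1.25)·(-3.25) + (-0.25)·(0.75)) / 3 = 8.75/3 = 2.9167
  S[Y,Y] = ((-0.25)·(-0.25) + (2.75)·(2.75) + (-3.25)·(-3.25) + (0.75)·(0.75)) / 3 = 18.75/3 = 6.25

S is symmetric (S[j,i] = S[i,j]). Assembling:

S = [[1.5833, 2.9167],
 [2.9167, 6.25]]


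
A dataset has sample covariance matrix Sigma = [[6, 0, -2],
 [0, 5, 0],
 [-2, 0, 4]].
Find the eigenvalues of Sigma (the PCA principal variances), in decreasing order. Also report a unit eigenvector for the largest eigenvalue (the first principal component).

Step 1 — characteristic polynomial p(λ) = det(λI - Sigma) = λ³ - tr·λ² + c_1·λ - det, where tr = trace, c_1 = sum of the principal 2×2 minors, det = det(Sigma):
  tr = 6 + 5 + 4 = 15,
  c_1 = (6·5 - (0)²) + (6·4 - (-2)²) + (5·4 - (0)²) = 30 + 20 + 20 = 70,
  det = 6·(5·4 - (0)²) - (0)·((0)·4 - (0)·(-2)) + (-2)·((0)·(0) - 5·(-2)) = 6·(20) - (0)·(0) + (-2)·(10) = 100.
  So p(λ) = λ³ - 15λ² + 70λ - 100.
Step 2 — look for an integer root (rational root theorem: any rational root is an integer divisor of 100). Testing λ = 5:
  p(5) = 125 - 375 + 350 - 100 = 0  ✓
  Dividing out (λ - 5): p(λ) = (λ - 5)(λ² - 10λ + 20).
Step 3 — remaining eigenvalues from the quadratic λ² - 10λ + 20 = 0:
  Δ = 10² - 4·20 = 100 - 80 = 20,  λ = (10 ± √20)/2 = (10 ± 4.4721)/2 ≈ 7.2361 or 2.7639.
  Sorted: λ_1 = 7.2361,  λ_2 = 5,  λ_3 = 2.7639  (check: sum = 15 = tr ✓).

Step 4 — unit eigenvector for λ_1 ≈ 7.2361: v spans the null space of (Sigma - λ_1 I), whose rows are
  r_1 = (-1.2361, 0, -2),  r_2 = (0, -2.2361, 0),  r_3 = (-2, 0, -3.2361).
  v is orthogonal to every row, so take v ∝ r_1 × r_2 = ((0)·(0) - (-2)·(-2.2361), (-2)·(0) - (-1.2361)·(0), (-1.2361)·(-2.2361) - (0)·(0)) ≈ (-4.4721, 0, 2.7639).
  Rescale (multiply by -1 so the first nonzero entry is positive): u = (4.4721, 0, -2.7639).
  ||u|| = √((4.4721)² + (0)² + (-2.7639)²) = √(27.6393) ≈ 5.2573,  v_1 = u/||u|| ≈ (0.8507, 0, -0.5257) (||v_1|| = 1).

λ_1 = 7.2361,  λ_2 = 5,  λ_3 = 2.7639;  v_1 ≈ (0.8507, 0, -0.5257)
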